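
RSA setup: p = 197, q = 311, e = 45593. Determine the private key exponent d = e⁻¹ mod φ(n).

φ(n) = (p−1)(q−1) = 196·310 = 60760.
Need d with 45593·d ≡ 1 (mod 60760). Apply the extended Euclidean algorithm:
60760 = 1*45593 + 15167
45593 = 3*15167 + 92
15167 = 164*92 + 79
92 = 1*79 + 13
79 = 6*13 + 1
13 = 13*1 + 0
Back-substitute:
1 = 79 − 6·13
1 = −6·92 + 7·79
1 = 7·15167 − 1154·92
1 = −1154·45593 + 3469·15167
1 = 3469·60760 − 4623·45593
So 45593·(-4623) ≡ 1 (mod 60760), hence d ≡ -4623 ≡ 56137 (mod 60760).

56137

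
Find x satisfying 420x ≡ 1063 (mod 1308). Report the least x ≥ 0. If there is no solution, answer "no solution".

gcd(420, 1308):
1308 = 3×420 + 48
420 = 8×48 + 36
48 = 1×36 + 12
36 = 3×12 + 0
gcd = 12, but 12 ∤ 1063, so the congruence has no solution.

no solution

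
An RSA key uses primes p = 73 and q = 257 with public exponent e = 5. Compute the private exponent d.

φ(n) = (p−1)(q−1) = 72·256 = 18432.
Need d with 5·d ≡ 1 (mod 18432). Apply the extended Euclidean algorithm:
18432 = 3686*5 + 2
5 = 2*2 + 1
2 = 2*1 + 0
Back-substitute:
1 = 5 − 2·2
1 = −2·18432 + 7373·5
So 5·7373 ≡ 1 (mod 18432), hence d = 7373.

7373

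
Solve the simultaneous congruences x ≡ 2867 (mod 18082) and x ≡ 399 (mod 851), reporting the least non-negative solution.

1322853

Write x = 2867 + 18082·k. Then 18082·k ≡ 399 − 2867 ≡ 85 (mod 851).
Need 18082⁻¹ mod 851. Extended Euclid on (851, 211):
851 = 4×211 + 7
211 = 30×7 + 1
7 = 7×1 + 0
Back-substitute:
1 = 211 − 30·7
1 = −30·851 + 121·211
18082⁻¹ ≡ 121 (mod 851), so k ≡ 121·85 ≡ 73 (mod 851).
x = 2867 + 18082·73 = 1322853.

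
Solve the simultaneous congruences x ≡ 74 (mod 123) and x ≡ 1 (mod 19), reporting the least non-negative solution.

1673

Write x = 74 + 123·k. Then 123·k ≡ 1 − 74 ≡ 3 (mod 19).
Need 123⁻¹ mod 19. Extended Euclid on (19, 9):
19 = 2*9 + 1
9 = 9*1 + 0
Back-substitute:
1 = 19 − 2·9
123⁻¹ ≡ 17 (mod 19), so k ≡ 17·3 ≡ 13 (mod 19).
x = 74 + 123·13 = 1673.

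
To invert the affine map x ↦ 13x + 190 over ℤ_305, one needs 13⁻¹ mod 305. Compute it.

Extended Euclidean algorithm:
305 = 23*13 + 6
13 = 2*6 + 1
6 = 6*1 + 0
Since gcd(13, 305) = 1, back-substitute to write 1 as a combination:
1 = 13 − 2·6
1 = −2·305 + 47·13
So 13·47 ≡ 1 (mod 305).

47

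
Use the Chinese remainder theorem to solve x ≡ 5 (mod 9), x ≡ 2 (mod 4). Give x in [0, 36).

Write x = 5 + 9·k. Then 9·k ≡ 2 − 5 ≡ 1 (mod 4).
Need 9⁻¹ mod 4. Extended Euclid on (4, 1):
4 = 4*1 + 0
9⁻¹ ≡ 1 (mod 4), so k ≡ 1·1 ≡ 1 (mod 4).
x = 5 + 9·1 = 14.

14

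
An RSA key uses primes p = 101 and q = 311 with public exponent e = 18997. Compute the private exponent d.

21333

φ(n) = (p−1)(q−1) = 100·310 = 31000.
Need d with 18997·d ≡ 1 (mod 31000). Apply the extended Euclidean algorithm:
31000 = 1*18997 + 12003
18997 = 1*12003 + 6994
12003 = 1*6994 + 5009
6994 = 1*5009 + 1985
5009 = 2*1985 + 1039
1985 = 1*1039 + 946
1039 = 1*946 + 93
946 = 10*93 + 16
93 = 5*16 + 13
16 = 1*13 + 3
13 = 4*3 + 1
3 = 3*1 + 0
Back-substitute:
1 = 13 − 4·3
1 = −4·16 + 5·13
1 = 5·93 − 29·16
1 = −29·946 + 295·93
1 = 295·1039 − 324·946
1 = −324·1985 + 619·1039
1 = 619·5009 − 1562·1985
1 = −1562·6994 + 2181·5009
1 = 2181·12003 − 3743·6994
1 = −3743·18997 + 5924·12003
1 = 5924·31000 − 9667·18997
So 18997·(-9667) ≡ 1 (mod 31000), hence d ≡ -9667 ≡ 21333 (mod 31000).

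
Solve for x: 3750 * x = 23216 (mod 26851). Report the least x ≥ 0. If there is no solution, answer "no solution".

First find gcd(3750, 26851):
26851 = 7·3750 + 601
3750 = 6·601 + 144
601 = 4·144 + 25
144 = 5·25 + 19
25 = 1·19 + 6
19 = 3·6 + 1
6 = 6·1 + 0
gcd = 1, so a unique solution mod 26851 exists.
Back-substitute for the Bézout coefficients:
1 = 19 − 3·6
1 = −3·25 + 4·19
1 = 4·144 − 23·25
1 = −23·601 + 96·144
1 = 96·3750 − 599·601
1 = −599·26851 + 4289·3750
So 3750·(4289) ≡ 1 (mod 26851), giving 3750⁻¹ ≡ 4289.
x ≡ 3750⁻¹·23216 ≡ 4289·23216 ≡ 9916 (mod 26851).

9916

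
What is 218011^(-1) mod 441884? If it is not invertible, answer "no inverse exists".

Apply the Euclidean algorithm to 441884 and 218011:
441884 = 2*218011 + 5862
218011 = 37*5862 + 1117
5862 = 5*1117 + 277
1117 = 4*277 + 9
277 = 30*9 + 7
9 = 1*7 + 2
7 = 3*2 + 1
2 = 2*1 + 0
Since gcd(218011, 441884) = 1, back-substitute to write 1 as a combination:
1 = 7 − 3·2
1 = −3·9 + 4·7
1 = 4·277 − 123·9
1 = −123·1117 + 496·277
1 = 496·5862 − 2603·1117
1 = −2603·218011 + 96807·5862
1 = 96807·441884 − 196217·218011
Thus 218011·(-196217) ≡ 1 (mod 441884); reducing, -196217 mod 441884 = 245667.

245667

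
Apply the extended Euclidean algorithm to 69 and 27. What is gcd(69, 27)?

3

Apply Euclid's algorithm to 69 and 27:
69 = 2×27 + 15
27 = 1×15 + 12
15 = 1×12 + 3
12 = 4×3 + 0
gcd(69, 27) = 3.
Express as a combination:
3 = 15 − 12
3 = −27 + 2·15
3 = 2·69 − 5·27
So 3 = (2)·69 + (-5)·27.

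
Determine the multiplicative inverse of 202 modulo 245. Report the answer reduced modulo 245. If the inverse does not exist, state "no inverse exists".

188

Apply the Euclidean algorithm to 245 and 202:
245 = 1·202 + 43
202 = 4·43 + 30
43 = 1·30 + 13
30 = 2·13 + 4
13 = 3·4 + 1
4 = 4·1 + 0
gcd = 1, so the inverse exists. Back-substitute:
1 = 13 − 3·4
1 = −3·30 + 7·13
1 = 7·43 − 10·30
1 = −10·202 + 47·43
1 = 47·245 − 57·202
Hence 202⁻¹ ≡ -57 ≡ 188 (mod 245).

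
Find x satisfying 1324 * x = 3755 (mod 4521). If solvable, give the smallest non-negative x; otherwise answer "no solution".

First find gcd(1324, 4521):
4521 = 3*1324 + 549
1324 = 2*549 + 226
549 = 2*226 + 97
226 = 2*97 + 32
97 = 3*32 + 1
32 = 32*1 + 0
gcd = 1, so a unique solution mod 4521 exists.
Back-substitute for the Bézout coefficients:
1 = 97 − 3·32
1 = −3·226 + 7·97
1 = 7·549 − 17·226
1 = −17·1324 + 41·549
1 = 41·4521 − 140·1324
So 1324·(-140) ≡ 1 (mod 4521), giving 1324⁻¹ ≡ 4381.
x ≡ 1324⁻¹·3755 ≡ 4381·3755 ≡ 3257 (mod 4521).

3257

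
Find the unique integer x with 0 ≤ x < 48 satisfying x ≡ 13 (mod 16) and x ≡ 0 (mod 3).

Write x = 13 + 16·k. Then 16·k ≡ 0 − 13 ≡ 2 (mod 3).
Need 16⁻¹ mod 3. Extended Euclid on (3, 1):
3 = 3×1 + 0
16⁻¹ ≡ 1 (mod 3), so k ≡ 1·2 ≡ 2 (mod 3).
x = 13 + 16·2 = 45.

45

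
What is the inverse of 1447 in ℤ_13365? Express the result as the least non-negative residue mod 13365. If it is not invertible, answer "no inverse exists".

gcd(13365, 1447) by repeated division:
13365 = 9×1447 + 342
1447 = 4×342 + 79
342 = 4×79 + 26
79 = 3×26 + 1
26 = 26×1 + 0
gcd = 1, so the inverse exists. Back-substitute:
1 = 79 − 3·26
1 = −3·342 + 13·79
1 = 13·1447 − 55·342
1 = −55·13365 + 508·1447
So 1447·508 ≡ 1 (mod 13365).

508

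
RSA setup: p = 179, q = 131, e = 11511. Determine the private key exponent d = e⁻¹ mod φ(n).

13531

φ(n) = (p−1)(q−1) = 178·130 = 23140.
Need d with 11511·d ≡ 1 (mod 23140). Apply the extended Euclidean algorithm:
23140 = 2×11511 + 118
11511 = 97×118 + 65
118 = 1×65 + 53
65 = 1×53 + 12
53 = 4×12 + 5
12 = 2×5 + 2
5 = 2×2 + 1
2 = 2×1 + 0
Back-substitute:
1 = 5 − 2·2
1 = −2·12 + 5·5
1 = 5·53 − 22·12
1 = −22·65 + 27·53
1 = 27·118 − 49·65
1 = −49·11511 + 4780·118
1 = 4780·23140 − 9609·11511
So 11511·(-9609) ≡ 1 (mod 23140), hence d ≡ -9609 ≡ 13531 (mod 23140).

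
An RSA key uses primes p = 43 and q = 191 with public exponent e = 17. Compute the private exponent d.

φ(n) = (p−1)(q−1) = 42·190 = 7980.
Need d with 17·d ≡ 1 (mod 7980). Apply the extended Euclidean algorithm:
7980 = 469*17 + 7
17 = 2*7 + 3
7 = 2*3 + 1
3 = 3*1 + 0
Back-substitute:
1 = 7 − 2·3
1 = −2·17 + 5·7
1 = 5·7980 − 2347·17
So 17·(-2347) ≡ 1 (mod 7980), hence d ≡ -2347 ≡ 5633 (mod 7980).

5633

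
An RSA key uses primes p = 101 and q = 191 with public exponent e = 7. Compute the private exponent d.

8143

φ(n) = (p−1)(q−1) = 100·190 = 19000.
Need d with 7·d ≡ 1 (mod 19000). Apply the extended Euclidean algorithm:
19000 = 2714×7 + 2
7 = 3×2 + 1
2 = 2×1 + 0
Back-substitute:
1 = 7 − 3·2
1 = −3·19000 + 8143·7
So 7·8143 ≡ 1 (mod 19000), hence d = 8143.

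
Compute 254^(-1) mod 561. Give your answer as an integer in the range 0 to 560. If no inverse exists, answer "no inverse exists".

Apply the Euclidean algorithm to 561 and 254:
561 = 2×254 + 53
254 = 4×53 + 42
53 = 1×42 + 11
42 = 3×11 + 9
11 = 1×9 + 2
9 = 4×2 + 1
2 = 2×1 + 0
gcd = 1, so the inverse exists. Back-substitute:
1 = 9 − 4·2
1 = −4·11 + 5·9
1 = 5·42 − 19·11
1 = −19·53 + 24·42
1 = 24·254 − 115·53
1 = −115·561 + 254·254
So 254·254 ≡ 1 (mod 561).

254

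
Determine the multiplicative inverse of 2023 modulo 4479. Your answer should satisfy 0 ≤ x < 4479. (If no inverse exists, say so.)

gcd(4479, 2023) by repeated division:
4479 = 2×2023 + 433
2023 = 4×433 + 291
433 = 1×291 + 142
291 = 2×142 + 7
142 = 20×7 + 2
7 = 3×2 + 1
2 = 2×1 + 0
gcd = 1, so the inverse exists. Back-substitute:
1 = 7 − 3·2
1 = −3·142 + 61·7
1 = 61·291 − 125·142
1 = −125·433 + 186·291
1 = 186·2023 − 869·433
1 = −869·4479 + 1924·2023
So 2023·1924 ≡ 1 (mod 4479).

1924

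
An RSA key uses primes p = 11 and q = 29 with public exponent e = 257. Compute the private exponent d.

φ(n) = (p−1)(q−1) = 10·28 = 280.
Need d with 257·d ≡ 1 (mod 280). Apply the extended Euclidean algorithm:
280 = 1×257 + 23
257 = 11×23 + 4
23 = 5×4 + 3
4 = 1×3 + 1
3 = 3×1 + 0
Back-substitute:
1 = 4 − 3
1 = −23 + 6·4
1 = 6·257 − 67·23
1 = −67·280 + 73·257
So 257·73 ≡ 1 (mod 280), hence d = 73.

73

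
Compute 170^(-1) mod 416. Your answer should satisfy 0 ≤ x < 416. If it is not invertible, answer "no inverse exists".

Compute gcd(170, 416):
416 = 2*170 + 76
170 = 2*76 + 18
76 = 4*18 + 4
18 = 4*4 + 2
4 = 2*2 + 0
Since gcd = 2 > 1, 170 is not a unit mod 416.

no inverse exists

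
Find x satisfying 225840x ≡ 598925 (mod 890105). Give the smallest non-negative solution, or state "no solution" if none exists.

First find gcd(225840, 890105):
890105 = 3·225840 + 212585
225840 = 1·212585 + 13255
212585 = 16·13255 + 505
13255 = 26·505 + 125
505 = 4·125 + 5
125 = 25·5 + 0
gcd = 5 and 5 | 598925, so solutions exist. Divide through by 5: 45168x ≡ 119785 (mod 178021).
Now find 45168⁻¹ mod 178021:
178021 = 3·45168 + 42517
45168 = 1·42517 + 2651
42517 = 16·2651 + 101
2651 = 26·101 + 25
101 = 4·25 + 1
25 = 25·1 + 0
Back-substitute:
1 = 101 − 4·25
1 = −4·2651 + 105·101
1 = 105·42517 − 1684·2651
1 = −1684·45168 + 1789·42517
1 = 1789·178021 − 7051·45168
So 45168·(-7051) ≡ 1 (mod 178021), i.e. 45168⁻¹ ≡ 170970.
Then x ≡ 170970·119785 ≡ 105610 (mod 178021); the smallest non-negative solution is x = 105610.

105610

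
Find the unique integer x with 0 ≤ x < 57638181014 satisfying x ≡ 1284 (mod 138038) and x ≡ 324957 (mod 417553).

Write x = 1284 + 138038·k. Then 138038·k ≡ 324957 − 1284 ≡ 323673 (mod 417553).
Need 138038⁻¹ mod 417553. Extended Euclid on (417553, 138038):
417553 = 3·138038 + 3439
138038 = 40·3439 + 478
3439 = 7·478 + 93
478 = 5·93 + 13
93 = 7·13 + 2
13 = 6·2 + 1
2 = 2·1 + 0
Back-substitute:
1 = 13 − 6·2
1 = −6·93 + 43·13
1 = 43·478 − 221·93
1 = −221·3439 + 1590·478
1 = 1590·138038 − 63821·3439
1 = −63821·417553 + 193053·138038
138038⁻¹ ≡ 193053 (mod 417553), so k ≡ 193053·323673 ≡ 72325 (mod 417553).
x = 1284 + 138038·72325 = 9983599634.

9983599634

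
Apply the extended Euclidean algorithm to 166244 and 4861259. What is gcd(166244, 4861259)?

13

Euclidean algorithm:
4861259 = 29×166244 + 40183
166244 = 4×40183 + 5512
40183 = 7×5512 + 1599
5512 = 3×1599 + 715
1599 = 2×715 + 169
715 = 4×169 + 39
169 = 4×39 + 13
39 = 3×13 + 0
gcd(166244, 4861259) = 13.
Back-substituting:
13 = 169 − 4·39
13 = −4·715 + 17·169
13 = 17·1599 − 38·715
13 = −38·5512 + 131·1599
13 = 131·40183 − 955·5512
13 = −955·166244 + 3951·40183
13 = 3951·4861259 − 115534·166244
So 13 = (3951)·4861259 + (-115534)·166244.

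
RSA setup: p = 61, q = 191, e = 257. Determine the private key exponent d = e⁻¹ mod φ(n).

3593

φ(n) = (p−1)(q−1) = 60·190 = 11400.
Need d with 257·d ≡ 1 (mod 11400). Apply the extended Euclidean algorithm:
11400 = 44*257 + 92
257 = 2*92 + 73
92 = 1*73 + 19
73 = 3*19 + 16
19 = 1*16 + 3
16 = 5*3 + 1
3 = 3*1 + 0
Back-substitute:
1 = 16 − 5·3
1 = −5·19 + 6·16
1 = 6·73 − 23·19
1 = −23·92 + 29·73
1 = 29·257 − 81·92
1 = −81·11400 + 3593·257
So 257·3593 ≡ 1 (mod 11400), hence d = 3593.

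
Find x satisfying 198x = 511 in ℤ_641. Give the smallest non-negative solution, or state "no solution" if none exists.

First find gcd(198, 641):
641 = 3·198 + 47
198 = 4·47 + 10
47 = 4·10 + 7
10 = 1·7 + 3
7 = 2·3 + 1
3 = 3·1 + 0
gcd = 1, so a unique solution mod 641 exists.
Back-substitute for the Bézout coefficients:
1 = 7 − 2·3
1 = −2·10 + 3·7
1 = 3·47 − 14·10
1 = −14·198 + 59·47
1 = 59·641 − 191·198
So 198·(-191) ≡ 1 (mod 641), giving 198⁻¹ ≡ 450.
x ≡ 198⁻¹·511 ≡ 450·511 ≡ 472 (mod 641).

472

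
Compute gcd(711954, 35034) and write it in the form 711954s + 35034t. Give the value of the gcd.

6

Repeated division:
711954 = 20×35034 + 11274
35034 = 3×11274 + 1212
11274 = 9×1212 + 366
1212 = 3×366 + 114
366 = 3×114 + 24
114 = 4×24 + 18
24 = 1×18 + 6
18 = 3×6 + 0
gcd(711954, 35034) = 6.
Back-substituting:
6 = 24 − 18
6 = −114 + 5·24
6 = 5·366 − 16·114
6 = −16·1212 + 53·366
6 = 53·11274 − 493·1212
6 = −493·35034 + 1532·11274
6 = 1532·711954 − 31133·35034
So 6 = (1532)·711954 + (-31133)·35034.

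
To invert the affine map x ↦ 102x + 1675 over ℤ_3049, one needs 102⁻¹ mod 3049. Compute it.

Run Euclid on (3049, 102):
3049 = 29×102 + 91
102 = 1×91 + 11
91 = 8×11 + 3
11 = 3×3 + 2
3 = 1×2 + 1
2 = 2×1 + 0
Since gcd(102, 3049) = 1, back-substitute to write 1 as a combination:
1 = 3 − 2
1 = −11 + 4·3
1 = 4·91 − 33·11
1 = −33·102 + 37·91
1 = 37·3049 − 1106·102
Hence 102⁻¹ ≡ -1106 ≡ 1943 (mod 3049).

1943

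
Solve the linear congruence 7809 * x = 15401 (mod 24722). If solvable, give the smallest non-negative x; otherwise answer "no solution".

20181

First find gcd(7809, 24722):
24722 = 3*7809 + 1295
7809 = 6*1295 + 39
1295 = 33*39 + 8
39 = 4*8 + 7
8 = 1*7 + 1
7 = 7*1 + 0
gcd = 1, so a unique solution mod 24722 exists.
Back-substitute for the Bézout coefficients:
1 = 8 − 7
1 = −39 + 5·8
1 = 5·1295 − 166·39
1 = −166·7809 + 1001·1295
1 = 1001·24722 − 3169·7809
So 7809·(-3169) ≡ 1 (mod 24722), giving 7809⁻¹ ≡ 21553.
x ≡ 7809⁻¹·15401 ≡ 21553·15401 ≡ 20181 (mod 24722).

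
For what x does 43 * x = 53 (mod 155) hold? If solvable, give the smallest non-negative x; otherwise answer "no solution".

131

First find gcd(43, 155):
155 = 3·43 + 26
43 = 1·26 + 17
26 = 1·17 + 9
17 = 1·9 + 8
9 = 1·8 + 1
8 = 8·1 + 0
gcd = 1, so a unique solution mod 155 exists.
Back-substitute for the Bézout coefficients:
1 = 9 − 8
1 = −17 + 2·9
1 = 2·26 − 3·17
1 = −3·43 + 5·26
1 = 5·155 − 18·43
So 43·(-18) ≡ 1 (mod 155), giving 43⁻¹ ≡ 137.
x ≡ 43⁻¹·53 ≡ 137·53 ≡ 131 (mod 155).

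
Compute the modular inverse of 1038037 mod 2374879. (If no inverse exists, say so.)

no inverse exists

Euclidean algorithm on 2374879, 1038037:
2374879 = 2*1038037 + 298805
1038037 = 3*298805 + 141622
298805 = 2*141622 + 15561
141622 = 9*15561 + 1573
15561 = 9*1573 + 1404
1573 = 1*1404 + 169
1404 = 8*169 + 52
169 = 3*52 + 13
52 = 4*13 + 0
Since gcd = 13 > 1, 1038037 is not a unit mod 2374879.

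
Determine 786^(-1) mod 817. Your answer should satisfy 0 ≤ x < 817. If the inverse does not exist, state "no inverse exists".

448

gcd(817, 786) by repeated division:
817 = 1*786 + 31
786 = 25*31 + 11
31 = 2*11 + 9
11 = 1*9 + 2
9 = 4*2 + 1
2 = 2*1 + 0
Since gcd(786, 817) = 1, back-substitute to write 1 as a combination:
1 = 9 − 4·2
1 = −4·11 + 5·9
1 = 5·31 − 14·11
1 = −14·786 + 355·31
1 = 355·817 − 369·786
Thus 786·(-369) ≡ 1 (mod 817); reducing, -369 mod 817 = 448.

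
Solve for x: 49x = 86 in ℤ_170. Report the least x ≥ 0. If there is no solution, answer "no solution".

144

First find gcd(49, 170):
170 = 3×49 + 23
49 = 2×23 + 3
23 = 7×3 + 2
3 = 1×2 + 1
2 = 2×1 + 0
gcd = 1, so a unique solution mod 170 exists.
Back-substitute for the Bézout coefficients:
1 = 3 − 2
1 = −23 + 8·3
1 = 8·49 − 17·23
1 = −17·170 + 59·49
So 49·(59) ≡ 1 (mod 170), giving 49⁻¹ ≡ 59.
x ≡ 49⁻¹·86 ≡ 59·86 ≡ 144 (mod 170).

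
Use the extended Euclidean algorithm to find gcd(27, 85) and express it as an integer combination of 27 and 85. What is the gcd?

Euclidean algorithm:
85 = 3*27 + 4
27 = 6*4 + 3
4 = 1*3 + 1
3 = 3*1 + 0
gcd(27, 85) = 1.
Express as a combination:
1 = 4 − 3
1 = −27 + 7·4
1 = 7·85 − 22·27
So 1 = (7)·85 + (-22)·27.

1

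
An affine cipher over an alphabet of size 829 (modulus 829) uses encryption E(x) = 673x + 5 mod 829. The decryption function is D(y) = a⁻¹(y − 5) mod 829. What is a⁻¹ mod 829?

643

gcd(829, 673) by repeated division:
829 = 1·673 + 156
673 = 4·156 + 49
156 = 3·49 + 9
49 = 5·9 + 4
9 = 2·4 + 1
4 = 4·1 + 0
The gcd is 1. Working backward:
1 = 9 − 2·4
1 = −2·49 + 11·9
1 = 11·156 − 35·49
1 = −35·673 + 151·156
1 = 151·829 − 186·673
So 673·(-186) ≡ 1 (mod 829), and -186 ≡ 643 (mod 829).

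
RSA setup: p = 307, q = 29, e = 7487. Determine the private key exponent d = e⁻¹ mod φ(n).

φ(n) = (p−1)(q−1) = 306·28 = 8568.
Need d with 7487·d ≡ 1 (mod 8568). Apply the extended Euclidean algorithm:
8568 = 1·7487 + 1081
7487 = 6·1081 + 1001
1081 = 1·1001 + 80
1001 = 12·80 + 41
80 = 1·41 + 39
41 = 1·39 + 2
39 = 19·2 + 1
2 = 2·1 + 0
Back-substitute:
1 = 39 − 19·2
1 = −19·41 + 20·39
1 = 20·80 − 39·41
1 = −39·1001 + 488·80
1 = 488·1081 − 527·1001
1 = −527·7487 + 3650·1081
1 = 3650·8568 − 4177·7487
So 7487·(-4177) ≡ 1 (mod 8568), hence d ≡ -4177 ≡ 4391 (mod 8568).

4391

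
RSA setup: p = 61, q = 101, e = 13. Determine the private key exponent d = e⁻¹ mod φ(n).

φ(n) = (p−1)(q−1) = 60·100 = 6000.
Need d with 13·d ≡ 1 (mod 6000). Apply the extended Euclidean algorithm:
6000 = 461·13 + 7
13 = 1·7 + 6
7 = 1·6 + 1
6 = 6·1 + 0
Back-substitute:
1 = 7 − 6
1 = −13 + 2·7
1 = 2·6000 − 923·13
So 13·(-923) ≡ 1 (mod 6000), hence d ≡ -923 ≡ 5077 (mod 6000).

5077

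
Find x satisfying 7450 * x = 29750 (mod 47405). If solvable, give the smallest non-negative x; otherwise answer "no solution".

4140

First find gcd(7450, 47405):
47405 = 6*7450 + 2705
7450 = 2*2705 + 2040
2705 = 1*2040 + 665
2040 = 3*665 + 45
665 = 14*45 + 35
45 = 1*35 + 10
35 = 3*10 + 5
10 = 2*5 + 0
gcd = 5 and 5 | 29750, so solutions exist. Divide through by 5: 1490x ≡ 5950 (mod 9481).
Now find 1490⁻¹ mod 9481:
9481 = 6·1490 + 541
1490 = 2·541 + 408
541 = 1·408 + 133
408 = 3·133 + 9
133 = 14·9 + 7
9 = 1·7 + 2
7 = 3·2 + 1
2 = 2·1 + 0
Back-substitute:
1 = 7 − 3·2
1 = −3·9 + 4·7
1 = 4·133 − 59·9
1 = −59·408 + 181·133
1 = 181·541 − 240·408
1 = −240·1490 + 661·541
1 = 661·9481 − 4206·1490
So 1490·(-4206) ≡ 1 (mod 9481), i.e. 1490⁻¹ ≡ 5275.
Then x ≡ 5275·5950 ≡ 4140 (mod 9481); the smallest non-negative solution is x = 4140.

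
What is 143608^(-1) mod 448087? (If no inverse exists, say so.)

Run Euclid on (448087, 143608):
448087 = 3*143608 + 17263
143608 = 8*17263 + 5504
17263 = 3*5504 + 751
5504 = 7*751 + 247
751 = 3*247 + 10
247 = 24*10 + 7
10 = 1*7 + 3
7 = 2*3 + 1
3 = 3*1 + 0
Since gcd(143608, 448087) = 1, back-substitute to write 1 as a combination:
1 = 7 − 2·3
1 = −2·10 + 3·7
1 = 3·247 − 74·10
1 = −74·751 + 225·247
1 = 225·5504 − 1649·751
1 = −1649·17263 + 5172·5504
1 = 5172·143608 − 43025·17263
1 = −43025·448087 + 134247·143608
So 143608·134247 ≡ 1 (mod 448087).

134247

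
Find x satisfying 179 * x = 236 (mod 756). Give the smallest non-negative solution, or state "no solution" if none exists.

First find gcd(179, 756):
756 = 4×179 + 40
179 = 4×40 + 19
40 = 2×19 + 2
19 = 9×2 + 1
2 = 2×1 + 0
gcd = 1, so a unique solution mod 756 exists.
Back-substitute for the Bézout coefficients:
1 = 19 − 9·2
1 = −9·40 + 19·19
1 = 19·179 − 85·40
1 = −85·756 + 359·179
So 179·(359) ≡ 1 (mod 756), giving 179⁻¹ ≡ 359.
x ≡ 179⁻¹·236 ≡ 359·236 ≡ 52 (mod 756).

52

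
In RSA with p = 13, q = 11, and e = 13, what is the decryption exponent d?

φ(n) = (p−1)(q−1) = 12·10 = 120.
Need d with 13·d ≡ 1 (mod 120). Apply the extended Euclidean algorithm:
120 = 9·13 + 3
13 = 4·3 + 1
3 = 3·1 + 0
Back-substitute:
1 = 13 − 4·3
1 = −4·120 + 37·13
So 13·37 ≡ 1 (mod 120), hence d = 37.

37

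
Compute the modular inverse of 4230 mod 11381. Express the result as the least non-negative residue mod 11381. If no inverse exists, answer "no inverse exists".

Extended Euclidean algorithm:
11381 = 2*4230 + 2921
4230 = 1*2921 + 1309
2921 = 2*1309 + 303
1309 = 4*303 + 97
303 = 3*97 + 12
97 = 8*12 + 1
12 = 12*1 + 0
Since gcd(4230, 11381) = 1, back-substitute to write 1 as a combination:
1 = 97 − 8·12
1 = −8·303 + 25·97
1 = 25·1309 − 108·303
1 = −108·2921 + 241·1309
1 = 241·4230 − 349·2921
1 = −349·11381 + 939·4230
So 4230·939 ≡ 1 (mod 11381).

939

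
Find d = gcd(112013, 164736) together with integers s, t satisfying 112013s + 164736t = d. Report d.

11

Apply Euclid's algorithm to 164736 and 112013:
164736 = 1×112013 + 52723
112013 = 2×52723 + 6567
52723 = 8×6567 + 187
6567 = 35×187 + 22
187 = 8×22 + 11
22 = 2×11 + 0
gcd(112013, 164736) = 11.
Working backward:
11 = 187 − 8·22
11 = −8·6567 + 281·187
11 = 281·52723 − 2256·6567
11 = −2256·112013 + 4793·52723
11 = 4793·164736 − 7049·112013
So 11 = (4793)·164736 + (-7049)·112013.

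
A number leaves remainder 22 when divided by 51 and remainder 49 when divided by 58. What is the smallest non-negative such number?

1093

Write x = 22 + 51·k. Then 51·k ≡ 49 − 22 ≡ 27 (mod 58).
Need 51⁻¹ mod 58. Extended Euclid on (58, 51):
58 = 1·51 + 7
51 = 7·7 + 2
7 = 3·2 + 1
2 = 2·1 + 0
Back-substitute:
1 = 7 − 3·2
1 = −3·51 + 22·7
1 = 22·58 − 25·51
51⁻¹ ≡ 33 (mod 58), so k ≡ 33·27 ≡ 21 (mod 58).
x = 22 + 51·21 = 1093.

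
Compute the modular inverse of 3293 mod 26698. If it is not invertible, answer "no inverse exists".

Extended Euclidean algorithm:
26698 = 8×3293 + 354
3293 = 9×354 + 107
354 = 3×107 + 33
107 = 3×33 + 8
33 = 4×8 + 1
8 = 8×1 + 0
gcd = 1, so the inverse exists. Back-substitute:
1 = 33 − 4·8
1 = −4·107 + 13·33
1 = 13·354 − 43·107
1 = −43·3293 + 400·354
1 = 400·26698 − 3243·3293
Hence 3293⁻¹ ≡ -3243 ≡ 23455 (mod 26698).

23455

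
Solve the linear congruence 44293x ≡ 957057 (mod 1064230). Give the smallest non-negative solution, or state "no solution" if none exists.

First find gcd(44293, 1064230):
1064230 = 24×44293 + 1198
44293 = 36×1198 + 1165
1198 = 1×1165 + 33
1165 = 35×33 + 10
33 = 3×10 + 3
10 = 3×3 + 1
3 = 3×1 + 0
gcd = 1, so a unique solution mod 1064230 exists.
Back-substitute for the Bézout coefficients:
1 = 10 − 3·3
1 = −3·33 + 10·10
1 = 10·1165 − 353·33
1 = −353·1198 + 363·1165
1 = 363·44293 − 13421·1198
1 = −13421·1064230 + 322467·44293
So 44293·(322467) ≡ 1 (mod 1064230), giving 44293⁻¹ ≡ 322467.
x ≡ 44293⁻¹·957057 ≡ 322467·957057 ≡ 49229 (mod 1064230).

49229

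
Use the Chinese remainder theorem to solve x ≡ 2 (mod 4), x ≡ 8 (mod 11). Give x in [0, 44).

30

Write x = 2 + 4·k. Then 4·k ≡ 8 − 2 ≡ 6 (mod 11).
Need 4⁻¹ mod 11. Extended Euclid on (11, 4):
11 = 2×4 + 3
4 = 1×3 + 1
3 = 3×1 + 0
Back-substitute:
1 = 4 − 3
1 = −11 + 3·4
4⁻¹ ≡ 3 (mod 11), so k ≡ 3·6 ≡ 7 (mod 11).
x = 2 + 4·7 = 30.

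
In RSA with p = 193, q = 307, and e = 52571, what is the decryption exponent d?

38867

φ(n) = (p−1)(q−1) = 192·306 = 58752.
Need d with 52571·d ≡ 1 (mod 58752). Apply the extended Euclidean algorithm:
58752 = 1·52571 + 6181
52571 = 8·6181 + 3123
6181 = 1·3123 + 3058
3123 = 1·3058 + 65
3058 = 47·65 + 3
65 = 21·3 + 2
3 = 1·2 + 1
2 = 2·1 + 0
Back-substitute:
1 = 3 − 2
1 = −65 + 22·3
1 = 22·3058 − 1035·65
1 = −1035·3123 + 1057·3058
1 = 1057·6181 − 2092·3123
1 = −2092·52571 + 17793·6181
1 = 17793·58752 − 19885·52571
So 52571·(-19885) ≡ 1 (mod 58752), hence d ≡ -19885 ≡ 38867 (mod 58752).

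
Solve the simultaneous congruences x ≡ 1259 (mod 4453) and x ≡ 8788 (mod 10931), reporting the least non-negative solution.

21433548

Write x = 1259 + 4453·k. Then 4453·k ≡ 8788 − 1259 ≡ 7529 (mod 10931).
Need 4453⁻¹ mod 10931. Extended Euclid on (10931, 4453):
10931 = 2×4453 + 2025
4453 = 2×2025 + 403
2025 = 5×403 + 10
403 = 40×10 + 3
10 = 3×3 + 1
3 = 3×1 + 0
Back-substitute:
1 = 10 − 3·3
1 = −3·403 + 121·10
1 = 121·2025 − 608·403
1 = −608·4453 + 1337·2025
1 = 1337·10931 − 3282·4453
4453⁻¹ ≡ 7649 (mod 10931), so k ≡ 7649·7529 ≡ 4813 (mod 10931).
x = 1259 + 4453·4813 = 21433548.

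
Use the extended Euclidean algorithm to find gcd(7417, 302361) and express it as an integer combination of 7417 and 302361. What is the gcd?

1

Repeated division:
302361 = 40·7417 + 5681
7417 = 1·5681 + 1736
5681 = 3·1736 + 473
1736 = 3·473 + 317
473 = 1·317 + 156
317 = 2·156 + 5
156 = 31·5 + 1
5 = 5·1 + 0
gcd(7417, 302361) = 1.
Express as a combination:
1 = 156 − 31·5
1 = −31·317 + 63·156
1 = 63·473 − 94·317
1 = −94·1736 + 345·473
1 = 345·5681 − 1129·1736
1 = −1129·7417 + 1474·5681
1 = 1474·302361 − 60089·7417
So 1 = (1474)·302361 + (-60089)·7417.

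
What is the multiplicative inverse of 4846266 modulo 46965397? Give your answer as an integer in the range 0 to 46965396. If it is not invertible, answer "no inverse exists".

Extended Euclidean algorithm:
46965397 = 9×4846266 + 3349003
4846266 = 1×3349003 + 1497263
3349003 = 2×1497263 + 354477
1497263 = 4×354477 + 79355
354477 = 4×79355 + 37057
79355 = 2×37057 + 5241
37057 = 7×5241 + 370
5241 = 14×370 + 61
370 = 6×61 + 4
61 = 15×4 + 1
4 = 4×1 + 0
The gcd is 1. Working backward:
1 = 61 − 15·4
1 = −15·370 + 91·61
1 = 91·5241 − 1289·370
1 = −1289·37057 + 9114·5241
1 = 9114·79355 − 19517·37057
1 = −19517·354477 + 87182·79355
1 = 87182·1497263 − 368245·354477
1 = −368245·3349003 + 823672·1497263
1 = 823672·4846266 − 1191917·3349003
1 = −1191917·46965397 + 11550925·4846266
So 4846266·11550925 ≡ 1 (mod 46965397).

11550925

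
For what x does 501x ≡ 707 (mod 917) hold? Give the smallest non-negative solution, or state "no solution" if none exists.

First find gcd(501, 917):
917 = 1·501 + 416
501 = 1·416 + 85
416 = 4·85 + 76
85 = 1·76 + 9
76 = 8·9 + 4
9 = 2·4 + 1
4 = 4·1 + 0
gcd = 1, so a unique solution mod 917 exists.
Back-substitute for the Bézout coefficients:
1 = 9 − 2·4
1 = −2·76 + 17·9
1 = 17·85 − 19·76
1 = −19·416 + 93·85
1 = 93·501 − 112·416
1 = −112·917 + 205·501
So 501·(205) ≡ 1 (mod 917), giving 501⁻¹ ≡ 205.
x ≡ 501⁻¹·707 ≡ 205·707 ≡ 49 (mod 917).

49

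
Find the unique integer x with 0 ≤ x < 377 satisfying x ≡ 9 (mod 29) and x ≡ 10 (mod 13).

270

Write x = 9 + 29·k. Then 29·k ≡ 10 − 9 ≡ 1 (mod 13).
Need 29⁻¹ mod 13. Extended Euclid on (13, 3):
13 = 4·3 + 1
3 = 3·1 + 0
Back-substitute:
1 = 13 − 4·3
29⁻¹ ≡ 9 (mod 13), so k ≡ 9·1 ≡ 9 (mod 13).
x = 9 + 29·9 = 270.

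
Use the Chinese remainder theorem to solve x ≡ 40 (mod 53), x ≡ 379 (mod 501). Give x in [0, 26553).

Write x = 40 + 53·k. Then 53·k ≡ 379 − 40 ≡ 339 (mod 501).
Need 53⁻¹ mod 501. Extended Euclid on (501, 53):
501 = 9*53 + 24
53 = 2*24 + 5
24 = 4*5 + 4
5 = 1*4 + 1
4 = 4*1 + 0
Back-substitute:
1 = 5 − 4
1 = −24 + 5·5
1 = 5·53 − 11·24
1 = −11·501 + 104·53
53⁻¹ ≡ 104 (mod 501), so k ≡ 104·339 ≡ 186 (mod 501).
x = 40 + 53·186 = 9898.

9898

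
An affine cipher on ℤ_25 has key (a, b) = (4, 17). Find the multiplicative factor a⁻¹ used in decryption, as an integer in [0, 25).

19

gcd(25, 4) by repeated division:
25 = 6×4 + 1
4 = 4×1 + 0
Since gcd(4, 25) = 1, back-substitute to write 1 as a combination:
1 = 25 − 6·4
Thus 4·(-6) ≡ 1 (mod 25); reducing, -6 mod 25 = 19.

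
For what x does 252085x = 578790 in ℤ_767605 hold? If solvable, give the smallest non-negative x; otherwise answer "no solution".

First find gcd(252085, 767605):
767605 = 3×252085 + 11350
252085 = 22×11350 + 2385
11350 = 4×2385 + 1810
2385 = 1×1810 + 575
1810 = 3×575 + 85
575 = 6×85 + 65
85 = 1×65 + 20
65 = 3×20 + 5
20 = 4×5 + 0
gcd = 5 and 5 | 578790, so solutions exist. Divide through by 5: 50417x ≡ 115758 (mod 153521).
Now find 50417⁻¹ mod 153521:
153521 = 3×50417 + 2270
50417 = 22×2270 + 477
2270 = 4×477 + 362
477 = 1×362 + 115
362 = 3×115 + 17
115 = 6×17 + 13
17 = 1×13 + 4
13 = 3×4 + 1
4 = 4×1 + 0
Back-substitute:
1 = 13 − 3·4
1 = −3·17 + 4·13
1 = 4·115 − 27·17
1 = −27·362 + 85·115
1 = 85·477 − 112·362
1 = −112·2270 + 533·477
1 = 533·50417 − 11838·2270
1 = −11838·153521 + 36047·50417
So 50417⁻¹ ≡ 36047 (mod 153521).
Then x ≡ 36047·115758 ≡ 27846 (mod 153521); the smallest non-negative solution is x = 27846.

27846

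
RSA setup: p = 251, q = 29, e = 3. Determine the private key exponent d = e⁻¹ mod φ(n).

4667

φ(n) = (p−1)(q−1) = 250·28 = 7000.
Need d with 3·d ≡ 1 (mod 7000). Apply the extended Euclidean algorithm:
7000 = 2333·3 + 1
3 = 3·1 + 0
Back-substitute:
1 = 7000 − 2333·3
So 3·(-2333) ≡ 1 (mod 7000), hence d ≡ -2333 ≡ 4667 (mod 7000).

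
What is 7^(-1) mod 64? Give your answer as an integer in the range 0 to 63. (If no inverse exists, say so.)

55

Extended Euclidean algorithm:
64 = 9×7 + 1
7 = 7×1 + 0
gcd = 1, so the inverse exists. Back-substitute:
1 = 64 − 9·7
Thus 7·(-9) ≡ 1 (mod 64); reducing, -9 mod 64 = 55.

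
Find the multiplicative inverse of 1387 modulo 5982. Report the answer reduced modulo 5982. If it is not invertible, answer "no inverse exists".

4645

Apply the Euclidean algorithm to 5982 and 1387:
5982 = 4*1387 + 434
1387 = 3*434 + 85
434 = 5*85 + 9
85 = 9*9 + 4
9 = 2*4 + 1
4 = 4*1 + 0
gcd = 1, so the inverse exists. Back-substitute:
1 = 9 − 2·4
1 = −2·85 + 19·9
1 = 19·434 − 97·85
1 = −97·1387 + 310·434
1 = 310·5982 − 1337·1387
Hence 1387⁻¹ ≡ -1337 ≡ 4645 (mod 5982).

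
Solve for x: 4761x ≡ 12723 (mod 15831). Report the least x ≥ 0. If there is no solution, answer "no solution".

gcd(4761, 15831):
15831 = 3*4761 + 1548
4761 = 3*1548 + 117
1548 = 13*117 + 27
117 = 4*27 + 9
27 = 3*9 + 0
gcd = 9, but 9 ∤ 12723, so the congruence has no solution.

no solution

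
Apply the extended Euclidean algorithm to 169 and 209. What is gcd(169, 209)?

Euclidean algorithm:
209 = 1×169 + 40
169 = 4×40 + 9
40 = 4×9 + 4
9 = 2×4 + 1
4 = 4×1 + 0
gcd(169, 209) = 1.
Back-substituting:
1 = 9 − 2·4
1 = −2·40 + 9·9
1 = 9·169 − 38·40
1 = −38·209 + 47·169
So 1 = (-38)·209 + (47)·169.

1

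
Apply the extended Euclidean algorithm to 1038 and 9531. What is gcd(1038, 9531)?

3

Repeated division:
9531 = 9*1038 + 189
1038 = 5*189 + 93
189 = 2*93 + 3
93 = 31*3 + 0
gcd(1038, 9531) = 3.
Working backward:
3 = 189 − 2·93
3 = −2·1038 + 11·189
3 = 11·9531 − 101·1038
So 3 = (11)·9531 + (-101)·1038.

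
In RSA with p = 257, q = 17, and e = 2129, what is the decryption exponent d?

177

φ(n) = (p−1)(q−1) = 256·16 = 4096.
Need d with 2129·d ≡ 1 (mod 4096). Apply the extended Euclidean algorithm:
4096 = 1·2129 + 1967
2129 = 1·1967 + 162
1967 = 12·162 + 23
162 = 7·23 + 1
23 = 23·1 + 0
Back-substitute:
1 = 162 − 7·23
1 = −7·1967 + 85·162
1 = 85·2129 − 92·1967
1 = −92·4096 + 177·2129
So 2129·177 ≡ 1 (mod 4096), hence d = 177.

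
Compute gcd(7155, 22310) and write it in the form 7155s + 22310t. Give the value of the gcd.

5

Apply Euclid's algorithm to 22310 and 7155:
22310 = 3×7155 + 845
7155 = 8×845 + 395
845 = 2×395 + 55
395 = 7×55 + 10
55 = 5×10 + 5
10 = 2×5 + 0
gcd(7155, 22310) = 5.
Working backward:
5 = 55 − 5·10
5 = −5·395 + 36·55
5 = 36·845 − 77·395
5 = −77·7155 + 652·845
5 = 652·22310 − 2033·7155
So 5 = (652)·22310 + (-2033)·7155.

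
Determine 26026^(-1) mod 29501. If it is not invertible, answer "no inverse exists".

Apply the Euclidean algorithm to 29501 and 26026:
29501 = 1·26026 + 3475
26026 = 7·3475 + 1701
3475 = 2·1701 + 73
1701 = 23·73 + 22
73 = 3·22 + 7
22 = 3·7 + 1
7 = 7·1 + 0
Since gcd(26026, 29501) = 1, back-substitute to write 1 as a combination:
1 = 22 − 3·7
1 = −3·73 + 10·22
1 = 10·1701 − 233·73
1 = −233·3475 + 476·1701
1 = 476·26026 − 3565·3475
1 = −3565·29501 + 4041·26026
So 26026·4041 ≡ 1 (mod 29501).

4041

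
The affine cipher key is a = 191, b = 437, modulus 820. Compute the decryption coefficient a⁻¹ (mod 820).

Apply the Euclidean algorithm to 820 and 191:
820 = 4·191 + 56
191 = 3·56 + 23
56 = 2·23 + 10
23 = 2·10 + 3
10 = 3·3 + 1
3 = 3·1 + 0
gcd = 1, so the inverse exists. Back-substitute:
1 = 10 − 3·3
1 = −3·23 + 7·10
1 = 7·56 − 17·23
1 = −17·191 + 58·56
1 = 58·820 − 249·191
So 191·(-249) ≡ 1 (mod 820), and -249 ≡ 571 (mod 820).

571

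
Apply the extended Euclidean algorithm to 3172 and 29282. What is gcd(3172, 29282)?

2

Repeated division:
29282 = 9×3172 + 734
3172 = 4×734 + 236
734 = 3×236 + 26
236 = 9×26 + 2
26 = 13×2 + 0
gcd(3172, 29282) = 2.
Back-substituting:
2 = 236 − 9·26
2 = −9·734 + 28·236
2 = 28·3172 − 121·734
2 = −121·29282 + 1117·3172
So 2 = (-121)·29282 + (1117)·3172.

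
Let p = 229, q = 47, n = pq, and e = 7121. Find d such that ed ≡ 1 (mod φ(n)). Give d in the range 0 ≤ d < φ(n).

φ(n) = (p−1)(q−1) = 228·46 = 10488.
Need d with 7121·d ≡ 1 (mod 10488). Apply the extended Euclidean algorithm:
10488 = 1*7121 + 3367
7121 = 2*3367 + 387
3367 = 8*387 + 271
387 = 1*271 + 116
271 = 2*116 + 39
116 = 2*39 + 38
39 = 1*38 + 1
38 = 38*1 + 0
Back-substitute:
1 = 39 − 38
1 = −116 + 3·39
1 = 3·271 − 7·116
1 = −7·387 + 10·271
1 = 10·3367 − 87·387
1 = −87·7121 + 184·3367
1 = 184·10488 − 271·7121
So 7121·(-271) ≡ 1 (mod 10488), hence d ≡ -271 ≡ 10217 (mod 10488).

10217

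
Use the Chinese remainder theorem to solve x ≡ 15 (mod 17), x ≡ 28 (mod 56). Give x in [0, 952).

Write x = 15 + 17·k. Then 17·k ≡ 28 − 15 ≡ 13 (mod 56).
Need 17⁻¹ mod 56. Extended Euclid on (56, 17):
56 = 3·17 + 5
17 = 3·5 + 2
5 = 2·2 + 1
2 = 2·1 + 0
Back-substitute:
1 = 5 − 2·2
1 = −2·17 + 7·5
1 = 7·56 − 23·17
17⁻¹ ≡ 33 (mod 56), so k ≡ 33·13 ≡ 37 (mod 56).
x = 15 + 17·37 = 644.

644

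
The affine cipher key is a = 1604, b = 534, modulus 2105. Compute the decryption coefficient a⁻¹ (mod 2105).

1584

Extended Euclidean algorithm:
2105 = 1×1604 + 501
1604 = 3×501 + 101
501 = 4×101 + 97
101 = 1×97 + 4
97 = 24×4 + 1
4 = 4×1 + 0
Since gcd(1604, 2105) = 1, back-substitute to write 1 as a combination:
1 = 97 − 24·4
1 = −24·101 + 25·97
1 = 25·501 − 124·101
1 = −124·1604 + 397·501
1 = 397·2105 − 521·1604
Thus 1604·(-521) ≡ 1 (mod 2105); reducing, -521 mod 2105 = 1584.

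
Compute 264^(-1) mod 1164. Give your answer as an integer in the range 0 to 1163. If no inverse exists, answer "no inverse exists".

Euclidean algorithm on 1164, 264:
1164 = 4×264 + 108
264 = 2×108 + 48
108 = 2×48 + 12
48 = 4×12 + 0
gcd(264, 1164) = 12 ≠ 1, so 264 has no multiplicative inverse modulo 1164.

no inverse exists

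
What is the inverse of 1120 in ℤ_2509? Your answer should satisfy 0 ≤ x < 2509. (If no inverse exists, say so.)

Apply the Euclidean algorithm to 2509 and 1120:
2509 = 2*1120 + 269
1120 = 4*269 + 44
269 = 6*44 + 5
44 = 8*5 + 4
5 = 1*4 + 1
4 = 4*1 + 0
gcd = 1, so the inverse exists. Back-substitute:
1 = 5 − 4
1 = −44 + 9·5
1 = 9·269 − 55·44
1 = −55·1120 + 229·269
1 = 229·2509 − 513·1120
So 1120·(-513) ≡ 1 (mod 2509), and -513 ≡ 1996 (mod 2509).

1996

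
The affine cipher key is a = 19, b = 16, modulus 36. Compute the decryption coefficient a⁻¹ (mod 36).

gcd(36, 19) by repeated division:
36 = 1*19 + 17
19 = 1*17 + 2
17 = 8*2 + 1
2 = 2*1 + 0
Since gcd(19, 36) = 1, back-substitute to write 1 as a combination:
1 = 17 − 8·2
1 = −8·19 + 9·17
1 = 9·36 − 17·19
Thus 19·(-17) ≡ 1 (mod 36); reducing, -17 mod 36 = 19.

19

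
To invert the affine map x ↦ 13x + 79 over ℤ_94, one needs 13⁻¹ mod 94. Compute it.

Apply the Euclidean algorithm to 94 and 13:
94 = 7×13 + 3
13 = 4×3 + 1
3 = 3×1 + 0
The gcd is 1. Working backward:
1 = 13 − 4·3
1 = −4·94 + 29·13
So 13·29 ≡ 1 (mod 94).

29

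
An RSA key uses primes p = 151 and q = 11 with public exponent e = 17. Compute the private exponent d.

φ(n) = (p−1)(q−1) = 150·10 = 1500.
Need d with 17·d ≡ 1 (mod 1500). Apply the extended Euclidean algorithm:
1500 = 88×17 + 4
17 = 4×4 + 1
4 = 4×1 + 0
Back-substitute:
1 = 17 − 4·4
1 = −4·1500 + 353·17
So 17·353 ≡ 1 (mod 1500), hence d = 353.

353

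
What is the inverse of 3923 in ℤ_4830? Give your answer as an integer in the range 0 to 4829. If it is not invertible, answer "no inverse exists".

Extended Euclidean algorithm:
4830 = 1·3923 + 907
3923 = 4·907 + 295
907 = 3·295 + 22
295 = 13·22 + 9
22 = 2·9 + 4
9 = 2·4 + 1
4 = 4·1 + 0
gcd = 1, so the inverse exists. Back-substitute:
1 = 9 − 2·4
1 = −2·22 + 5·9
1 = 5·295 − 67·22
1 = −67·907 + 206·295
1 = 206·3923 − 891·907
1 = −891·4830 + 1097·3923
So 3923·1097 ≡ 1 (mod 4830).

1097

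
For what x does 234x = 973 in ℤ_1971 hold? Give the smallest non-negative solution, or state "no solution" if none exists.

no solution

gcd(234, 1971):
1971 = 8·234 + 99
234 = 2·99 + 36
99 = 2·36 + 27
36 = 1·27 + 9
27 = 3·9 + 0
gcd = 9, but 9 ∤ 973, so the congruence has no solution.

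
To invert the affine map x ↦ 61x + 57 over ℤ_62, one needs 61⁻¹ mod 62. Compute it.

61

Extended Euclidean algorithm:
62 = 1×61 + 1
61 = 61×1 + 0
The gcd is 1. Working backward:
1 = 62 − 61
Hence 61⁻¹ ≡ -1 ≡ 61 (mod 62).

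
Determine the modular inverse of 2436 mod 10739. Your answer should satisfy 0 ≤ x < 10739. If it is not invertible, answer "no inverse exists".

Extended Euclidean algorithm:
10739 = 4*2436 + 995
2436 = 2*995 + 446
995 = 2*446 + 103
446 = 4*103 + 34
103 = 3*34 + 1
34 = 34*1 + 0
gcd = 1, so the inverse exists. Back-substitute:
1 = 103 − 3·34
1 = −3·446 + 13·103
1 = 13·995 − 29·446
1 = −29·2436 + 71·995
1 = 71·10739 − 313·2436
Thus 2436·(-313) ≡ 1 (mod 10739); reducing, -313 mod 10739 = 10426.

10426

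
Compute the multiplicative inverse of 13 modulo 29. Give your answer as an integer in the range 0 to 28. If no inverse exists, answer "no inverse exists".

9

Run Euclid on (29, 13):
29 = 2×13 + 3
13 = 4×3 + 1
3 = 3×1 + 0
The gcd is 1. Working backward:
1 = 13 − 4·3
1 = −4·29 + 9·13
So 13·9 ≡ 1 (mod 29).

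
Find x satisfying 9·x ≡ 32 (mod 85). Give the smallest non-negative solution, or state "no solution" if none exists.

First find gcd(9, 85):
85 = 9·9 + 4
9 = 2·4 + 1
4 = 4·1 + 0
gcd = 1, so a unique solution mod 85 exists.
Back-substitute for the Bézout coefficients:
1 = 9 − 2·4
1 = −2·85 + 19·9
So 9·(19) ≡ 1 (mod 85), giving 9⁻¹ ≡ 19.
x ≡ 9⁻¹·32 ≡ 19·32 ≡ 13 (mod 85).

13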